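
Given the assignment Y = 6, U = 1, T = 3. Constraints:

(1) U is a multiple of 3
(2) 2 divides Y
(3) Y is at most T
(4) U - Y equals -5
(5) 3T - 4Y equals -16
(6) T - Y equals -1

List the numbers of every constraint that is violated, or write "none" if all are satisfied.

(1) 1 = 3*0 + 1, so 3 does not divide 1 — violated.
(2) 6 / 2 = 3, so 2 divides 6 — satisfied.
(3) Y = 6, T = 3; 6 > 3 (want ≤) — violated.
(4) U - Y = 1 - 6 = -5 — satisfied.
(5) 3T - 4Y = 3(3) - 4(6) = -15, not -16 — violated.
(6) T - Y = 3 - 6 = -3, not -1 — violated.

No — constraints 1, 3, 5, 6 are not satisfied.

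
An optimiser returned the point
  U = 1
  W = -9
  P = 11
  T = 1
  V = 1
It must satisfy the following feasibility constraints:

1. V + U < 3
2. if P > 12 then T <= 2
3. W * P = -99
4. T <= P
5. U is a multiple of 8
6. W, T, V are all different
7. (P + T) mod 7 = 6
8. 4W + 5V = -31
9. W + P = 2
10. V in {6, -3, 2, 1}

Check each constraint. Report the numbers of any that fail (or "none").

1. V + U = 1 + 1 = 2; 2 < 3  ✔
2. P = 11, not > 12; antecedent false, conditional vacuously true  ✔
3. W * P = -9 * 11 = -99  ✔
4. T = 1, P = 11; 1 ≤ 11  ✔
5. 1 = 8*0 + 1, so 8 does not divide 1  ✘
6. T = V = 1, not all different  ✘
7. P + T = 12; 12 mod 7 = 5, not 6  ✘
8. 4W + 5V = 4(-9) + 5(1) = -31  ✔
9. W + P = -9 + 11 = 2  ✔
10. V = 1 is in {6, -3, 2, 1}  ✔

Violated: 5, 6, and 7.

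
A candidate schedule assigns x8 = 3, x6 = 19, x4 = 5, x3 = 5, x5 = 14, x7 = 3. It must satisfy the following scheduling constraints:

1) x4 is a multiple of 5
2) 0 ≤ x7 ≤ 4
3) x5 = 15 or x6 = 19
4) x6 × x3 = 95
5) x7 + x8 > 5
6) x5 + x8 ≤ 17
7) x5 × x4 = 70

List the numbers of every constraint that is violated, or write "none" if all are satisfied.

1) 5 / 5 = 1, so 5 divides 5  ✔
2) x7 = 3 lies in [0, 4]  ✔
3) x5 = 14 ≠ 15, but x6 = 19 = 19 (second disjunct)  ✔
4) x6 × x3 = 19 × 5 = 95  ✔
5) x7 + x8 = 3 + 3 = 6; 6 > 5  ✔
6) x5 + x8 = 14 + 3 = 17; 17 ≤ 17  ✔
7) x5 × x4 = 14 × 5 = 70  ✔

All constraints are satisfied.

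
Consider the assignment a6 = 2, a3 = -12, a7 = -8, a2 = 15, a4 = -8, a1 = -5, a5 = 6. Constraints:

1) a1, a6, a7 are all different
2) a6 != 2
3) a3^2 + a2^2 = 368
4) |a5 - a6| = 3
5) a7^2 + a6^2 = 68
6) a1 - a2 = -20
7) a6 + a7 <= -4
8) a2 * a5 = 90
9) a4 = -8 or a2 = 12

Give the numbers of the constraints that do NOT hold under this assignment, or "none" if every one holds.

Constraints 2, 3, and 4 do not hold.

1) values -5, 2, -8 are pairwise distinct — holds.
2) a6 = 2, but 2 is required to differ — does not hold.
3) a3^2 + a2^2 = (-12)^2 + 15^2 = 144 + 225 = 369, not 368 — does not hold.
4) |6 - 2| = 4, not 3 — does not hold.
5) a7^2 + a6^2 = (-8)^2 + 2^2 = 64 + 4 = 68 — holds.
6) a1 - a2 = -5 - 15 = -20 — holds.
7) a6 + a7 = 2 + (-8) = -6; -6 ≤ -4 — holds.
8) a2 * a5 = 15 * 6 = 90 — holds.
9) a4 = -8 = -8 (first disjunct) — holds.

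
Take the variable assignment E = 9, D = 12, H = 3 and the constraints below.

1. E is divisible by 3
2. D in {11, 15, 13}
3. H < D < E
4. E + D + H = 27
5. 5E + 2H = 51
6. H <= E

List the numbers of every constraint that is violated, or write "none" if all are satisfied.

1. 9 / 3 = 3, so 3 divides 9 — satisfied.
2. D = 12 is not in {11, 15, 13} — violated.
3. values 3, 12, 9; D = 12 is not < E = 9 — violated.
4. E + D + H = 9 + 12 + 3 = 24, not 27 — violated.
5. 5E + 2H = 5(9) + 2(3) = 51 — satisfied.
6. H = 3, E = 9; 3 ≤ 9 — satisfied.

Constraints 2, 3, 4 are violated.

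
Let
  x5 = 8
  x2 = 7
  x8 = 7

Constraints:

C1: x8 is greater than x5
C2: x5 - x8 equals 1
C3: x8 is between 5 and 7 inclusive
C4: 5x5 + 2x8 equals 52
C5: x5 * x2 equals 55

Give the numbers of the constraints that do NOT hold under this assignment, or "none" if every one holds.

C1: x8 = 7, x5 = 8; 7 ≤ 8 (want >) — fails.
C2: x5 - x8 = 8 - 7 = 1 — holds.
C3: x8 = 7 lies in [5, 7] — holds.
C4: 5x5 + 2x8 = 5(8) + 2(7) = 54, not 52 — fails.
C5: x5 * x2 = 8 * 7 = 56, not 55 — fails.

No — constraints 1, 4, 5 are not satisfied.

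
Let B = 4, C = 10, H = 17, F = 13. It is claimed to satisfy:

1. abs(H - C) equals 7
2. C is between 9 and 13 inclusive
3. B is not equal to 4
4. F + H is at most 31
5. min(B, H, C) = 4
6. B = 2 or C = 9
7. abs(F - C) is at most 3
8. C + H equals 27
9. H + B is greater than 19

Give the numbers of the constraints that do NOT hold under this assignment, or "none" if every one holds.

1. abs(17 - 10) = 7 — OK.
2. C = 10 lies in [9, 13] — OK.
3. B = 4, but 4 is required to differ — violated.
4. F + H = 13 + 17 = 30; 30 ≤ 31 — OK.
5. min(4, 17, 10) = 4 — OK.
6. B = 4 ≠ 2 and C = 10 ≠ 9; both disjuncts false — violated.
7. abs(13 - 10) = 3; 3 ≤ 3 — OK.
8. C + H = 10 + 17 = 27 — OK.
9. H + B = 17 + 4 = 21; 21 > 19 — OK.

Constraints 3, 6 do not hold.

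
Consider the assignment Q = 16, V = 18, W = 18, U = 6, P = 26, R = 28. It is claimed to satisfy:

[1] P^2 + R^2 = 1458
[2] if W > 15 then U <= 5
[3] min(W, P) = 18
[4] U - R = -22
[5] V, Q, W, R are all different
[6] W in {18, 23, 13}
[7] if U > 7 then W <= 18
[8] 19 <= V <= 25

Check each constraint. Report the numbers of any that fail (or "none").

The assignment fails constraints 1, 2, 5, 8.

[1] P^2 + R^2 = 26^2 + 28^2 = 676 + 784 = 1460, not 1458  ✘
[2] W = 18 > 15, so we need U ≤ 5; but U = 6 > 5  ✘
[3] min(18, 26) = 18  ✔
[4] U - R = 6 - 28 = -22  ✔
[5] V = W = 18, not all different  ✘
[6] W = 18 is in {18, 23, 13}  ✔
[7] U = 6, not > 7; antecedent false, conditional vacuously true  ✔
[8] V = 18 is outside [19, 25]  ✘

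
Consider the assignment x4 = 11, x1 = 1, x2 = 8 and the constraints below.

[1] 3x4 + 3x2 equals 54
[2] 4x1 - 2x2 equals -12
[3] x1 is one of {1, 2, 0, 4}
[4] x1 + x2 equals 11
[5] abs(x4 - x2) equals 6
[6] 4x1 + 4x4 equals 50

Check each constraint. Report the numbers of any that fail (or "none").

[1] 3x4 + 3x2 = 3(11) + 3(8) = 57, not 54  no
[2] 4x1 - 2x2 = 4(1) - 2(8) = -12  yes
[3] x1 = 1 is in {1, 2, 0, 4}  yes
[4] x1 + x2 = 1 + 8 = 9, not 11  no
[5] abs(11 - 8) = 3, not 6  no
[6] 4x1 + 4x4 = 4(1) + 4(11) = 48, not 50  no

Constraints 1, 4, 5, and 6 are violated.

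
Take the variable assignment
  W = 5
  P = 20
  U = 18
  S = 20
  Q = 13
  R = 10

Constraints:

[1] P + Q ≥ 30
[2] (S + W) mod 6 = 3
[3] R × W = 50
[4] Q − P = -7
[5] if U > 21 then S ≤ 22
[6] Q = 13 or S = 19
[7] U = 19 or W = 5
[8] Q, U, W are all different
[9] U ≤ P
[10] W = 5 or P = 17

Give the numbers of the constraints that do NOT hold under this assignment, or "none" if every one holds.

[1] P + Q = 20 + 13 = 33; 33 ≥ 30 — OK.
[2] S + W = 25; 25 mod 6 = 1, not 3 — violated.
[3] R × W = 10 × 5 = 50 — OK.
[4] Q − P = 13 − 20 = -7 — OK.
[5] U = 18, not > 21; antecedent false, conditional vacuously true — OK.
[6] Q = 13 = 13 (first disjunct) — OK.
[7] U = 18 ≠ 19, but W = 5 = 5 (second disjunct) — OK.
[8] values 13, 18, 5 are pairwise distinct — OK.
[9] U = 18, P = 20; 18 ≤ 20 — OK.
[10] W = 5 = 5 (first disjunct) — OK.

Violated: 2.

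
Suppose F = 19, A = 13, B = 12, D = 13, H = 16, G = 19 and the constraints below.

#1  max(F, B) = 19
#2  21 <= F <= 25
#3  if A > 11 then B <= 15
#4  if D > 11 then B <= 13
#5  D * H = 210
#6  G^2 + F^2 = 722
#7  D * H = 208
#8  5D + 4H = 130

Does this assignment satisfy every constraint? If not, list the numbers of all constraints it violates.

#1 max(19, 12) = 19  ✔
#2 F = 19 is outside [21, 25]  ✘
#3 A = 13 > 11, so we need B ≤ 15; B = 12 ≤ 15  ✔
#4 D = 13 > 11, so we need B ≤ 13; B = 12 ≤ 13  ✔
#5 D * H = 13 * 16 = 208, not 210  ✘
#6 G^2 + F^2 = 19^2 + 19^2 = 361 + 361 = 722  ✔
#7 D * H = 13 * 16 = 208  ✔
#8 5D + 4H = 5(13) + 4(16) = 129, not 130  ✘

The assignment fails constraints 2, 5, and 8.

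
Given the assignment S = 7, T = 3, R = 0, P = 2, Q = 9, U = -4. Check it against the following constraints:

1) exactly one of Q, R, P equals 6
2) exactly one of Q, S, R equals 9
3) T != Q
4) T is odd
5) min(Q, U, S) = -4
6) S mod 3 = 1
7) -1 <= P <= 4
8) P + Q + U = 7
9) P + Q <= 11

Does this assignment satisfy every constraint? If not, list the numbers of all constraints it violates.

1) Q=9, R=0, P=2; 0 of them equal 6, not exactly one — fails.
2) Q=9, S=7, R=0; 1 of them equals 9 — holds.
3) T = 3, Q = 9; distinct — holds.
4) T = 3 is odd — holds.
5) min(9, -4, 7) = -4 — holds.
6) 7 mod 3 = 1 — holds.
7) P = 2 lies in [-1, 4] — holds.
8) P + Q + U = 2 + 9 + (-4) = 7 — holds.
9) P + Q = 2 + 9 = 11; 11 ≤ 11 — holds.

No — constraint 1 is not satisfied.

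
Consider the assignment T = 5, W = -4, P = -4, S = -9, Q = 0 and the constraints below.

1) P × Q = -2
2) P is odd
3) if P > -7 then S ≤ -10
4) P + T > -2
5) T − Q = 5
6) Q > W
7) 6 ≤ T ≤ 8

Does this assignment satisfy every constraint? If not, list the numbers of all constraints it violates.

Constraints 1, 2, 3, and 7 do not hold.

1) P × Q = -4 × 0 = 0, not -2 — does not hold.
2) P = -4 is even — does not hold.
3) P = -4 > -7, so we need S ≤ -10; but S = -9 > -10 — does not hold.
4) P + T = -4 + 5 = 1; 1 > -2 — holds.
5) T − Q = 5 − 0 = 5 — holds.
6) Q = 0, W = -4; 0 > -4 — holds.
7) T = 5 is outside [6, 8] — does not hold.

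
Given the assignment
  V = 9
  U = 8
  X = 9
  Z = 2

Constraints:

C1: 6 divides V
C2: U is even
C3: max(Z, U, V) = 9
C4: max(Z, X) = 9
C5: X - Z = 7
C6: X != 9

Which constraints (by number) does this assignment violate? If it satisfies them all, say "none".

C1: 9 = 6*1 + 3, so 6 does not divide 9 — fails.
C2: U = 8 is even — holds.
C3: max(2, 8, 9) = 9 — holds.
C4: max(2, 9) = 9 — holds.
C5: X - Z = 9 - 2 = 7 — holds.
C6: X = 9, but 9 is required to differ — fails.

Constraints 1 and 6 are violated.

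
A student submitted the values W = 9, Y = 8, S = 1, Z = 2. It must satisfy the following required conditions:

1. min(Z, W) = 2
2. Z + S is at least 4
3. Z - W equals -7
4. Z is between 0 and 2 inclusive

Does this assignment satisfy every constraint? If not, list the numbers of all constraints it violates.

1. min(2, 9) = 2  yes
2. Z + S = 2 + 1 = 3; 3 < 4, bound 4 not met  no
3. Z - W = 2 - 9 = -7  yes
4. Z = 2 lies in [0, 2]  yes

No — constraint 2 is not satisfied.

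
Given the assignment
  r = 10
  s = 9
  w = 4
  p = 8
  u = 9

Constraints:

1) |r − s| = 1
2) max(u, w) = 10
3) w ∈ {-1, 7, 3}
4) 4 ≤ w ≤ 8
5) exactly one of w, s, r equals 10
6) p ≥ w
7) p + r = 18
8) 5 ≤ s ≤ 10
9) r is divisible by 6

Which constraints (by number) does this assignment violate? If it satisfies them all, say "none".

The assignment fails constraints 2, 3, and 9.

1) |10 − 9| = 1 — holds.
2) max(9, 4) = 9, not 10 — fails.
3) w = 4 is not in {-1, 7, 3} — fails.
4) w = 4 lies in [4, 8] — holds.
5) w=4, s=9, r=10; 1 of them equals 10 — holds.
6) p = 8, w = 4; 8 ≥ 4 — holds.
7) p + r = 8 + 10 = 18 — holds.
8) s = 9 lies in [5, 10] — holds.
9) 10 = 6×1 + 4, so 6 does not divide 10 — fails.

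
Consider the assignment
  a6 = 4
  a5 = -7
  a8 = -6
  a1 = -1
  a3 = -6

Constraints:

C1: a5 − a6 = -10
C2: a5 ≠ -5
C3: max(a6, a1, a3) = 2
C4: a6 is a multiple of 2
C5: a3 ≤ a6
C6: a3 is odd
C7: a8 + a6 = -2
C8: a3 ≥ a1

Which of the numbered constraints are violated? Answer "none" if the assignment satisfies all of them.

No — constraints 1, 3, 6, and 8 are not satisfied.

C1: a5 − a6 = -7 − 4 = -11, not -10 — does not hold.
C2: a5 = -7, and -7 ≠ -5 — holds.
C3: max(4, -1, -6) = 4, not 2 — does not hold.
C4: 4 / 2 = 2, so 2 divides 4 — holds.
C5: a3 = -6, a6 = 4; -6 ≤ 4 — holds.
C6: a3 = -6 is even — does not hold.
C7: a8 + a6 = -6 + 4 = -2 — holds.
C8: a3 = -6, a1 = -1; -6 < -1 (want ≥) — does not hold.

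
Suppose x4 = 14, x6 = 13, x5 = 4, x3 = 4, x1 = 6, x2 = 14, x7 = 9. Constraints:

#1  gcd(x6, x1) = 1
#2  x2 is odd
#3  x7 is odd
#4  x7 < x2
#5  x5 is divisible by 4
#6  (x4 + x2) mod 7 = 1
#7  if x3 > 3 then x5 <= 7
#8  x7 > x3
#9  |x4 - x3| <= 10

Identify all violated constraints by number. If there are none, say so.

Constraints 2, 6 are violated.

#1 gcd(13, 6) = 1 — satisfied.
#2 x2 = 14 is even — violated.
#3 x7 = 9 is odd — satisfied.
#4 x7 = 9, x2 = 14; 9 < 14 — satisfied.
#5 4 / 4 = 1, so 4 divides 4 — satisfied.
#6 x4 + x2 = 28; 28 mod 7 = 0, not 1 — violated.
#7 x3 = 4 > 3, so we need x5 ≤ 7; x5 = 4 ≤ 7 — satisfied.
#8 x7 = 9, x3 = 4; 9 > 4 — satisfied.
#9 |14 - 4| = 10; 10 ≤ 10 — satisfied.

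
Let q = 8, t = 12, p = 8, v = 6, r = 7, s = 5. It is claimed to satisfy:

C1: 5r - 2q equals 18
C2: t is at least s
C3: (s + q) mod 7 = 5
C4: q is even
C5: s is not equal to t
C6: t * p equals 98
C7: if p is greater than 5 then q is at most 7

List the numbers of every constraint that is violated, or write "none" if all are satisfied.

Constraints 1, 3, 6, and 7 are violated.

C1: 5r - 2q = 5(7) - 2(8) = 19, not 18 — violated.
C2: t = 12, s = 5; 12 ≥ 5 — satisfied.
C3: s + q = 13; 13 mod 7 = 6, not 5 — violated.
C4: q = 8 is even — satisfied.
C5: s = 5, t = 12; distinct — satisfied.
C6: t * p = 12 * 8 = 96, not 98 — violated.
C7: p = 8 > 5, so we need q ≤ 7; but q = 8 > 7 — violated.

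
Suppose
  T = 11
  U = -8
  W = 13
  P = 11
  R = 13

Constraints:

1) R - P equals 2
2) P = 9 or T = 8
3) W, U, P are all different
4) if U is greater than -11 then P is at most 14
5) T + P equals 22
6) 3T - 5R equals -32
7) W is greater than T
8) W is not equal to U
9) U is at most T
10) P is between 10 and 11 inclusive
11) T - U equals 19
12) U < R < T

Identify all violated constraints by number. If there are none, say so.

1) R - P = 13 - 11 = 2 — holds.
2) P = 11 ≠ 9 and T = 11 ≠ 8; both disjuncts false — fails.
3) values 13, -8, 11 are pairwise distinct — holds.
4) U = -8 > -11, so we need P ≤ 14; P = 11 ≤ 14 — holds.
5) T + P = 11 + 11 = 22 — holds.
6) 3T - 5R = 3(11) - 5(13) = -32 — holds.
7) W = 13, T = 11; 13 > 11 — holds.
8) W = 13, U = -8; distinct — holds.
9) U = -8, T = 11; -8 ≤ 11 — holds.
10) P = 11 lies in [10, 11] — holds.
11) T - U = 11 - (-8) = 19 — holds.
12) values -8, 13, 11; R = 13 is not < T = 11 — fails.

No — constraints 2 and 12 are not satisfied.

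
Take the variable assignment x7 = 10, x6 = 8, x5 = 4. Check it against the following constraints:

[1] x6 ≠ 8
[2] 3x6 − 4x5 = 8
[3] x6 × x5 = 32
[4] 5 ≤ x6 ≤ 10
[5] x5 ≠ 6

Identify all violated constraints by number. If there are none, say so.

[1] x6 = 8, but 8 is required to differ — violated.
[2] 3x6 − 4x5 = 3(8) − 4(4) = 8 — OK.
[3] x6 × x5 = 8 × 4 = 32 — OK.
[4] x6 = 8 lies in [5, 10] — OK.
[5] x5 = 4, and 4 ≠ 6 — OK.

The assignment fails constraint 1.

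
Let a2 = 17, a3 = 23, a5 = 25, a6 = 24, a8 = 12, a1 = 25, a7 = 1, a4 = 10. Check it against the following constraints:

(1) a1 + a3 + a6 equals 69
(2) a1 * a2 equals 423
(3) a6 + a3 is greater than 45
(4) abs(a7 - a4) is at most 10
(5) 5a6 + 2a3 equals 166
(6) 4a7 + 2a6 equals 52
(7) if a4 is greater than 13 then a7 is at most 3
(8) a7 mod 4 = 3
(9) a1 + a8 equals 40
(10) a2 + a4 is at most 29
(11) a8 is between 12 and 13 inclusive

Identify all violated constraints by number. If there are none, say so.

Constraints 1, 2, 8, 9 are violated.

(1) a1 + a3 + a6 = 25 + 23 + 24 = 72, not 69 — fails.
(2) a1 * a2 = 25 * 17 = 425, not 423 — fails.
(3) a6 + a3 = 24 + 23 = 47; 47 > 45 — holds.
(4) abs(1 - 10) = 9; 9 ≤ 10 — holds.
(5) 5a6 + 2a3 = 5(24) + 2(23) = 166 — holds.
(6) 4a7 + 2a6 = 4(1) + 2(24) = 52 — holds.
(7) a4 = 10, not > 13; antecedent false, conditional vacuously true — holds.
(8) 1 mod 4 = 1, not 3 — fails.
(9) a1 + a8 = 25 + 12 = 37, not 40 — fails.
(10) a2 + a4 = 17 + 10 = 27; 27 ≤ 29 — holds.
(11) a8 = 12 lies in [12, 13] — holds.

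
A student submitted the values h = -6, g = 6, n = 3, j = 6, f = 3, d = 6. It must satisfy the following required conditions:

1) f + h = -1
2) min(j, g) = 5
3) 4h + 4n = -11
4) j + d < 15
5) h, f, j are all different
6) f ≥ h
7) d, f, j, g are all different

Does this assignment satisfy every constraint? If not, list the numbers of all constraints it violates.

Violated: 1, 2, 3, and 7.

1) f + h = 3 + (-6) = -3, not -1  no
2) min(6, 6) = 6, not 5  no
3) 4h + 4n = 4(-6) + 4(3) = -12, not -11  no
4) j + d = 6 + 6 = 12; 12 < 15  yes
5) values -6, 3, 6 are pairwise distinct  yes
6) f = 3, h = -6; 3 ≥ -6  yes
7) d = j = 6, not all different  no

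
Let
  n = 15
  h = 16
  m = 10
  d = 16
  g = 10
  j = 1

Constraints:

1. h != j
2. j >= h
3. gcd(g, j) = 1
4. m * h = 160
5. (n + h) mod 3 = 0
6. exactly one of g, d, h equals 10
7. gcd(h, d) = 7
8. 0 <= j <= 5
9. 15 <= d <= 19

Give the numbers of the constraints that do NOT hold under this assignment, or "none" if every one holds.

1. h = 16, j = 1; distinct — satisfied.
2. j = 1, h = 16; 1 < 16 (want ≥) — violated.
3. gcd(10, 1) = 1 — satisfied.
4. m * h = 10 * 16 = 160 — satisfied.
5. n + h = 31; 31 mod 3 = 1, not 0 — violated.
6. g=10, d=16, h=16; 1 of them equals 10 — satisfied.
7. gcd(16, 16) = 16, not 7 — violated.
8. j = 1 lies in [0, 5] — satisfied.
9. d = 16 lies in [15, 19] — satisfied.

Violated: 2, 5, 7.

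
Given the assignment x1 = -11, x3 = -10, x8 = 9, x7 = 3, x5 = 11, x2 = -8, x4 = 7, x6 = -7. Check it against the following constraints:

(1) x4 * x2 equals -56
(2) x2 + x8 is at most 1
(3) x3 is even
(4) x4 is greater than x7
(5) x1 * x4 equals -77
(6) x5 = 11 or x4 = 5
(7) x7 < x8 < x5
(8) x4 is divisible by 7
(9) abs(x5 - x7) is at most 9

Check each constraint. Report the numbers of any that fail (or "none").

No violations.

(1) x4 * x2 = 7 * (-8) = -56  ✔
(2) x2 + x8 = -8 + 9 = 1; 1 ≤ 1  ✔
(3) x3 = -10 is even  ✔
(4) x4 = 7, x7 = 3; 7 > 3  ✔
(5) x1 * x4 = -11 * 7 = -77  ✔
(6) x5 = 11 = 11 (first disjunct)  ✔
(7) values 3 < 9 < 11  ✔
(8) 7 / 7 = 1, so 7 divides 7  ✔
(9) abs(11 - 3) = 8; 8 ≤ 9  ✔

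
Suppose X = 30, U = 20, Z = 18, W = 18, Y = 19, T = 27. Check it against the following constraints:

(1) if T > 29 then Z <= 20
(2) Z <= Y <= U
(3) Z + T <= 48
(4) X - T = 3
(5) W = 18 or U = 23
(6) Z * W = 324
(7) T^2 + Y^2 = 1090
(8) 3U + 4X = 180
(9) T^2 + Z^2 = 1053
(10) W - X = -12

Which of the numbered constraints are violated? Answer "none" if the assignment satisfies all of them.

(1) T = 27, not > 29; antecedent false, conditional vacuously true — holds.
(2) values 18 <= 19 <= 20 — holds.
(3) Z + T = 18 + 27 = 45; 45 ≤ 48 — holds.
(4) X - T = 30 - 27 = 3 — holds.
(5) W = 18 = 18 (first disjunct) — holds.
(6) Z * W = 18 * 18 = 324 — holds.
(7) T^2 + Y^2 = 27^2 + 19^2 = 729 + 361 = 1090 — holds.
(8) 3U + 4X = 3(20) + 4(30) = 180 — holds.
(9) T^2 + Z^2 = 27^2 + 18^2 = 729 + 324 = 1053 — holds.
(10) W - X = 18 - 30 = -12 — holds.

None — every constraint holds.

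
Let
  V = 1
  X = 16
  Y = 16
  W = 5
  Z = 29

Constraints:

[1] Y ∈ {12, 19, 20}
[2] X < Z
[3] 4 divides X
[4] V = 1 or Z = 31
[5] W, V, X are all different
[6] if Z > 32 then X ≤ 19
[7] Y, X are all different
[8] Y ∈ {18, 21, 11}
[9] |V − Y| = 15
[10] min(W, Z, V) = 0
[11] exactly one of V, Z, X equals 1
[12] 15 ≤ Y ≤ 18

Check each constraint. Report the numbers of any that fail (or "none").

No — constraints 1, 7, 8, 10 are not satisfied.

[1] Y = 16 is not in {12, 19, 20}  ✘
[2] X = 16, Z = 29; 16 < 29  ✔
[3] 16 / 4 = 4, so 4 divides 16  ✔
[4] V = 1 = 1 (first disjunct)  ✔
[5] values 5, 1, 16 are pairwise distinct  ✔
[6] Z = 29, not > 32; antecedent false, conditional vacuously true  ✔
[7] Y = X = 16, not all different  ✘
[8] Y = 16 is not in {18, 21, 11}  ✘
[9] |1 − 16| = 15  ✔
[10] min(5, 29, 1) = 1, not 0  ✘
[11] V=1, Z=29, X=16; 1 of them equals 1  ✔
[12] Y = 16 lies in [15, 18]  ✔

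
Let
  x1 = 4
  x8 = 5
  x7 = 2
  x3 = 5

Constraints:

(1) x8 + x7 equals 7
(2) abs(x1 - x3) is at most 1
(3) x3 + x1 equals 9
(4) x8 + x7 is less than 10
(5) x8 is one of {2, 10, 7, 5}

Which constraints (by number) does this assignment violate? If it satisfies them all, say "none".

The assignment satisfies every constraint.

(1) x8 + x7 = 5 + 2 = 7 — satisfied.
(2) abs(4 - 5) = 1; 1 ≤ 1 — satisfied.
(3) x3 + x1 = 5 + 4 = 9 — satisfied.
(4) x8 + x7 = 5 + 2 = 7; 7 < 10 — satisfied.
(5) x8 = 5 is in {2, 10, 7, 5} — satisfied.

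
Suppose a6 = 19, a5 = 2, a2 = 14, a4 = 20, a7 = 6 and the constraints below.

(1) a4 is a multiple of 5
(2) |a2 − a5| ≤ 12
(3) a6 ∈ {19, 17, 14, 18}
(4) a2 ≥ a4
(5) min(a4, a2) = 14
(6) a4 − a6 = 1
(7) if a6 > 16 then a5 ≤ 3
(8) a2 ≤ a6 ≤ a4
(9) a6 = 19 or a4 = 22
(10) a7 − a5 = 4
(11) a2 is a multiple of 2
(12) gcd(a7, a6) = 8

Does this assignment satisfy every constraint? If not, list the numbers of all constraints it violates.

(1) 20 / 5 = 4, so 5 divides 20  yes
(2) |14 − 2| = 12; 12 ≤ 12  yes
(3) a6 = 19 is in {19, 17, 14, 18}  yes
(4) a2 = 14, a4 = 20; 14 < 20 (want ≥)  no
(5) min(20, 14) = 14  yes
(6) a4 − a6 = 20 − 19 = 1  yes
(7) a6 = 19 > 16, so we need a5 ≤ 3; a5 = 2 ≤ 3  yes
(8) values 14 ≤ 19 ≤ 20  yes
(9) a6 = 19 = 19 (first disjunct)  yes
(10) a7 − a5 = 6 − 2 = 4  yes
(11) 14 / 2 = 7, so 2 divides 14  yes
(12) gcd(6, 19) = 1, not 8  no

Violated: 4 and 12.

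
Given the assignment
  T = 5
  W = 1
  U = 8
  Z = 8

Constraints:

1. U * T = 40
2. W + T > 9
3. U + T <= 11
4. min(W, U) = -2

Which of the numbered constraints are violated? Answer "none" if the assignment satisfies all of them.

1. U * T = 8 * 5 = 40 — holds.
2. W + T = 1 + 5 = 6; 6 ≤ 9, bound 9 not met — does not hold.
3. U + T = 8 + 5 = 13; 13 > 11, bound 11 not met — does not hold.
4. min(1, 8) = 1, not -2 — does not hold.

No — constraints 2, 3, 4 are not satisfied.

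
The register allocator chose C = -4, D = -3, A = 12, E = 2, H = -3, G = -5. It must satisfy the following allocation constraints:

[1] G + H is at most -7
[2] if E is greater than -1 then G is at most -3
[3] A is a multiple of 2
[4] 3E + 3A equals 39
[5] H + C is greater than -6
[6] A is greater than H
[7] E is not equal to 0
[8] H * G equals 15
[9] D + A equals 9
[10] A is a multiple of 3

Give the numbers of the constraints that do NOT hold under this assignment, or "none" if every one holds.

[1] G + H = -5 + (-3) = -8; -8 ≤ -7 — holds.
[2] E = 2 > -1, so we need G ≤ -3; G = -5 ≤ -3 — holds.
[3] 12 / 2 = 6, so 2 divides 12 — holds.
[4] 3E + 3A = 3(2) + 3(12) = 42, not 39 — fails.
[5] H + C = -3 + (-4) = -7; -7 ≤ -6, bound -6 not met — fails.
[6] A = 12, H = -3; 12 > -3 — holds.
[7] E = 2, and 2 ≠ 0 — holds.
[8] H * G = -3 * (-5) = 15 — holds.
[9] D + A = -3 + 12 = 9 — holds.
[10] 12 / 3 = 4, so 3 divides 12 — holds.

Constraints 4, 5 are violated.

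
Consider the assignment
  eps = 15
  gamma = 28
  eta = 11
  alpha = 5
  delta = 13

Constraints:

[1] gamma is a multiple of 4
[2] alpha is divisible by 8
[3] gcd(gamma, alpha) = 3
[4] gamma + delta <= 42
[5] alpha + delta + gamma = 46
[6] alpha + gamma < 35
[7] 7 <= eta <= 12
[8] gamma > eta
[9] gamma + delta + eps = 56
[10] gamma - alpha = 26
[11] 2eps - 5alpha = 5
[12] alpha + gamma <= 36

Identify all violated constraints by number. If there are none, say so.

[1] 28 / 4 = 7, so 4 divides 28  yes
[2] 5 = 8*0 + 5, so 8 does not divide 5  no
[3] gcd(28, 5) = 1, not 3  no
[4] gamma + delta = 28 + 13 = 41; 41 ≤ 42  yes
[5] alpha + delta + gamma = 5 + 13 + 28 = 46  yes
[6] alpha + gamma = 5 + 28 = 33; 33 < 35  yes
[7] eta = 11 lies in [7, 12]  yes
[8] gamma = 28, eta = 11; 28 > 11  yes
[9] gamma + delta + eps = 28 + 13 + 15 = 56  yes
[10] gamma - alpha = 28 - 5 = 23, not 26  no
[11] 2eps - 5alpha = 2(15) - 5(5) = 5  yes
[12] alpha + gamma = 5 + 28 = 33; 33 ≤ 36  yes

The assignment fails constraints 2, 3, and 10.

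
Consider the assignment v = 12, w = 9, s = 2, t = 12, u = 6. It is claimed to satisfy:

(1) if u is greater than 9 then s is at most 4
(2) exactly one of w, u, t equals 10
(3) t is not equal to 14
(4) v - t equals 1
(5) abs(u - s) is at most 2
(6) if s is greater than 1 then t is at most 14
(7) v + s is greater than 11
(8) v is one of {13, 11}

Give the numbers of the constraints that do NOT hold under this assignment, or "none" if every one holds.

No — constraints 2, 4, 5, and 8 are not satisfied.

(1) u = 6, not > 9; antecedent false, conditional vacuously true — OK.
(2) w=9, u=6, t=12; 0 of them equal 10, not exactly one — violated.
(3) t = 12, and 12 ≠ 14 — OK.
(4) v - t = 12 - 12 = 0, not 1 — violated.
(5) abs(6 - 2) = 4; 4 > 2, exceeds bound 2 — violated.
(6) s = 2 > 1, so we need t ≤ 14; t = 12 ≤ 14 — OK.
(7) v + s = 12 + 2 = 14; 14 > 11 — OK.
(8) v = 12 is not in {13, 11} — violated.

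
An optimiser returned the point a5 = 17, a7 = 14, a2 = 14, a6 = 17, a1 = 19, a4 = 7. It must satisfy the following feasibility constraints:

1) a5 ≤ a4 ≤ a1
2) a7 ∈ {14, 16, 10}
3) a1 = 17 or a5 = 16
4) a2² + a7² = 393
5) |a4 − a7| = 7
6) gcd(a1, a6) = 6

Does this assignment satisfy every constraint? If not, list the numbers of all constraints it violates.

1) values 17, 7, 19; a5 = 17 is not ≤ a4 = 7 — violated.
2) a7 = 14 is in {14, 16, 10} — OK.
3) a1 = 19 ≠ 17 and a5 = 17 ≠ 16; both disjuncts false — violated.
4) a2² + a7² = 14² + 14² = 196 + 196 = 392, not 393 — violated.
5) |7 − 14| = 7 — OK.
6) gcd(19, 17) = 1, not 6 — violated.

Constraints 1, 3, 4, 6 do not hold.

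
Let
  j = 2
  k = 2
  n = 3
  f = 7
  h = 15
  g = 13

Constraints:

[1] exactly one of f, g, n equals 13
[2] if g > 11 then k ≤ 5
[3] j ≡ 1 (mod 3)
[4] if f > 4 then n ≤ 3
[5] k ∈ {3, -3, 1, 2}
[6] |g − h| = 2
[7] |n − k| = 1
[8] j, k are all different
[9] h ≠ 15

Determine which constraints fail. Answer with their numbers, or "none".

[1] f=7, g=13, n=3; 1 of them equals 13  yes
[2] g = 13 > 11, so we need k ≤ 5; k = 2 ≤ 5  yes
[3] 2 mod 3 = 2, not 1  no
[4] f = 7 > 4, so we need n ≤ 3; n = 3 ≤ 3  yes
[5] k = 2 is in {3, -3, 1, 2}  yes
[6] |13 − 15| = 2  yes
[7] |3 − 2| = 1  yes
[8] j = k = 2, not all different  no
[9] h = 15, but 15 is required to differ  no

Constraints 3, 8, 9 do not hold.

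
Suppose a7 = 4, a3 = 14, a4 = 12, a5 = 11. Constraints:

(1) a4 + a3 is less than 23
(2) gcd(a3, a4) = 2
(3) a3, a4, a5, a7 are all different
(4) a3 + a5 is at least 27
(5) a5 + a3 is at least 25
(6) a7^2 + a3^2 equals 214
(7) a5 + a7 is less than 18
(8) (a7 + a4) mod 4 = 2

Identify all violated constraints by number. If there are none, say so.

Constraints 1, 4, 6, and 8 are violated.

(1) a4 + a3 = 12 + 14 = 26; 26 ≥ 23, bound 23 not met — violated.
(2) gcd(14, 12) = 2 — satisfied.
(3) values 14, 12, 11, 4 are pairwise distinct — satisfied.
(4) a3 + a5 = 14 + 11 = 25; 25 < 27, bound 27 not met — violated.
(5) a5 + a3 = 11 + 14 = 25; 25 ≥ 25 — satisfied.
(6) a7^2 + a3^2 = 4^2 + 14^2 = 16 + 196 = 212, not 214 — violated.
(7) a5 + a7 = 11 + 4 = 15; 15 < 18 — satisfied.
(8) a7 + a4 = 16; 16 mod 4 = 0, not 2 — violated.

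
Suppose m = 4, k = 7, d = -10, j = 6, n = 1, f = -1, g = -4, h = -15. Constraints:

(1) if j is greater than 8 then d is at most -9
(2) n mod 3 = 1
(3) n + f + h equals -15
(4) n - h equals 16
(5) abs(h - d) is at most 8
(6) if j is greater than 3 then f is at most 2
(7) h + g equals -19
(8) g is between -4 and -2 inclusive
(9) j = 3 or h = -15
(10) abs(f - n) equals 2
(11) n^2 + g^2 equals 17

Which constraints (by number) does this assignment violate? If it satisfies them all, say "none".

(1) j = 6, not > 8; antecedent false, conditional vacuously true  holds
(2) 1 mod 3 = 1  holds
(3) n + f + h = 1 + (-1) + (-15) = -15  holds
(4) n - h = 1 - (-15) = 16  holds
(5) abs(-15 - (-10)) = 5; 5 ≤ 8  holds
(6) j = 6 > 3, so we need f ≤ 2; f = -1 ≤ 2  holds
(7) h + g = -15 + (-4) = -19  holds
(8) g = -4 lies in [-4, -2]  holds
(9) j = 6 ≠ 3, but h = -15 = -15 (second disjunct)  holds
(10) abs(-1 - 1) = 2  holds
(11) n^2 + g^2 = 1^2 + (-4)^2 = 1 + 16 = 17  holds

None — every constraint holds.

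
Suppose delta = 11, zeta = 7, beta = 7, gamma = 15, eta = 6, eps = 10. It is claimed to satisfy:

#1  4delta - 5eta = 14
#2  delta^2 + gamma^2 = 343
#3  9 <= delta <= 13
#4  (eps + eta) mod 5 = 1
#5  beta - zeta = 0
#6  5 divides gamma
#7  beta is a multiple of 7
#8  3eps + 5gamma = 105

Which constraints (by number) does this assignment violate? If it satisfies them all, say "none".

#1 4delta - 5eta = 4(11) - 5(6) = 14 — holds.
#2 delta^2 + gamma^2 = 11^2 + 15^2 = 121 + 225 = 346, not 343 — fails.
#3 delta = 11 lies in [9, 13] — holds.
#4 eps + eta = 16; 16 mod 5 = 1 — holds.
#5 beta - zeta = 7 - 7 = 0 — holds.
#6 15 / 5 = 3, so 5 divides 15 — holds.
#7 7 / 7 = 1, so 7 divides 7 — holds.
#8 3eps + 5gamma = 3(10) + 5(15) = 105 — holds.

No — constraint 2 is not satisfied.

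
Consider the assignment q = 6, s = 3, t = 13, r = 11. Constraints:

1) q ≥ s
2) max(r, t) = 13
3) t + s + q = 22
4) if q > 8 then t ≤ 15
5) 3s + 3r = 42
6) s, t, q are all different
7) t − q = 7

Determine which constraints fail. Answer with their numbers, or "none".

1) q = 6, s = 3; 6 ≥ 3  ✓
2) max(11, 13) = 13  ✓
3) t + s + q = 13 + 3 + 6 = 22  ✓
4) q = 6, not > 8; antecedent false, conditional vacuously true  ✓
5) 3s + 3r = 3(3) + 3(11) = 42  ✓
6) values 3, 13, 6 are pairwise distinct  ✓
7) t − q = 13 − 6 = 7  ✓

All constraints are satisfied.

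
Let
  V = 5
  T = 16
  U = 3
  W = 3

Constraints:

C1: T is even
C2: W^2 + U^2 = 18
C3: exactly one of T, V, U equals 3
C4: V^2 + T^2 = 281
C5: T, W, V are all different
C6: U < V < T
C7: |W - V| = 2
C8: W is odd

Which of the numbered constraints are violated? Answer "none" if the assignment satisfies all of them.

C1: T = 16 is even  yes
C2: W^2 + U^2 = 3^2 + 3^2 = 9 + 9 = 18  yes
C3: T=16, V=5, U=3; 1 of them equals 3  yes
C4: V^2 + T^2 = 5^2 + 16^2 = 25 + 256 = 281  yes
C5: values 16, 3, 5 are pairwise distinct  yes
C6: values 3 < 5 < 16  yes
C7: |3 - 5| = 2  yes
C8: W = 3 is odd  yes

No violations.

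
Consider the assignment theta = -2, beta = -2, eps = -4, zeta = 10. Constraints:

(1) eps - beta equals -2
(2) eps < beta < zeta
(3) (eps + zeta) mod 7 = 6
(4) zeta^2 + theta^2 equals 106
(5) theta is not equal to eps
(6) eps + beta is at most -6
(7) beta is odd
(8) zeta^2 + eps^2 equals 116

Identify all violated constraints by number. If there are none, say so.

Violated: 4, 7.

(1) eps - beta = -4 - (-2) = -2  ✓
(2) values -4 < -2 < 10  ✓
(3) eps + zeta = 6; 6 mod 7 = 6  ✓
(4) zeta^2 + theta^2 = 10^2 + (-2)^2 = 100 + 4 = 104, not 106  ✗
(5) theta = -2, eps = -4; distinct  ✓
(6) eps + beta = -4 + (-2) = -6; -6 ≤ -6  ✓
(7) beta = -2 is even  ✗
(8) zeta^2 + eps^2 = 10^2 + (-4)^2 = 100 + 16 = 116  ✓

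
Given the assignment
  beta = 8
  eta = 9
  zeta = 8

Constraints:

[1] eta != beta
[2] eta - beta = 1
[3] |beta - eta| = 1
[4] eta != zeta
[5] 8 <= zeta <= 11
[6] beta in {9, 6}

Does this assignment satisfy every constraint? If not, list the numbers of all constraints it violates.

Constraint 6 does not hold.

[1] eta = 9, beta = 8; distinct — holds.
[2] eta - beta = 9 - 8 = 1 — holds.
[3] |8 - 9| = 1 — holds.
[4] eta = 9, zeta = 8; distinct — holds.
[5] zeta = 8 lies in [8, 11] — holds.
[6] beta = 8 is not in {9, 6} — fails.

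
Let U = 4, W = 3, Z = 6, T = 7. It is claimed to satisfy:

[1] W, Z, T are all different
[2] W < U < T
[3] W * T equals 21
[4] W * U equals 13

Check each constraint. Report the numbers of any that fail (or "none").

[1] values 3, 6, 7 are pairwise distinct  true
[2] values 3 < 4 < 7  true
[3] W * T = 3 * 7 = 21  true
[4] W * U = 3 * 4 = 12, not 13  false

Constraint 4 is violated.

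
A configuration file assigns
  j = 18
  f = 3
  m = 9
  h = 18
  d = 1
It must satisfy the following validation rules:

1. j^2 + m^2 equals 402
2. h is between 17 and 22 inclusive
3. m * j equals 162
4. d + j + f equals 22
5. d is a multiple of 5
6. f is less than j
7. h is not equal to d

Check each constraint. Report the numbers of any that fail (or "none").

The assignment fails constraints 1 and 5.

1. j^2 + m^2 = 18^2 + 9^2 = 324 + 81 = 405, not 402 — fails.
2. h = 18 lies in [17, 22] — holds.
3. m * j = 9 * 18 = 162 — holds.
4. d + j + f = 1 + 18 + 3 = 22 — holds.
5. 1 = 5*0 + 1, so 5 does not divide 1 — fails.
6. f = 3, j = 18; 3 < 18 — holds.
7. h = 18, d = 1; distinct — holds.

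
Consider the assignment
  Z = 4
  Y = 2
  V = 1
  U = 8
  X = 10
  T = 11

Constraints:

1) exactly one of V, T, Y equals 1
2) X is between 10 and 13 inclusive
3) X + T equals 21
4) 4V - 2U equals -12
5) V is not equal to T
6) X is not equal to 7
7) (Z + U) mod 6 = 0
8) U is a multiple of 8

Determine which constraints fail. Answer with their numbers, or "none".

1) V=1, T=11, Y=2; 1 of them equals 1 — holds.
2) X = 10 lies in [10, 13] — holds.
3) X + T = 10 + 11 = 21 — holds.
4) 4V - 2U = 4(1) - 2(8) = -12 — holds.
5) V = 1, T = 11; distinct — holds.
6) X = 10, and 10 ≠ 7 — holds.
7) Z + U = 12; 12 mod 6 = 0 — holds.
8) 8 / 8 = 1, so 8 divides 8 — holds.

The assignment satisfies every constraint.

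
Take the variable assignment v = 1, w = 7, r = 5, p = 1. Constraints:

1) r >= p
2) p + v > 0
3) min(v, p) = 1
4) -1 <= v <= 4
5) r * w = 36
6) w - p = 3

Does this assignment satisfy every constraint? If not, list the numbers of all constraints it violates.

No — constraints 5, 6 are not satisfied.

1) r = 5, p = 1; 5 ≥ 1 — OK.
2) p + v = 1 + 1 = 2; 2 > 0 — OK.
3) min(1, 1) = 1 — OK.
4) v = 1 lies in [-1, 4] — OK.
5) r * w = 5 * 7 = 35, not 36 — violated.
6) w - p = 7 - 1 = 6, not 3 — violated.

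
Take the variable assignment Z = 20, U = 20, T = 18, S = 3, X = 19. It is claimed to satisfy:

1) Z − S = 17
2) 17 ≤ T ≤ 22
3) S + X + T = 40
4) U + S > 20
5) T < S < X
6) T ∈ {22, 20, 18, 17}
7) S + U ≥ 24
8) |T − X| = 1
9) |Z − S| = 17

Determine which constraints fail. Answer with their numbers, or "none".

Violated: 5 and 7.

1) Z − S = 20 − 3 = 17 — satisfied.
2) T = 18 lies in [17, 22] — satisfied.
3) S + X + T = 3 + 19 + 18 = 40 — satisfied.
4) U + S = 20 + 3 = 23; 23 > 20 — satisfied.
5) values 18, 3, 19; T = 18 is not < S = 3 — violated.
6) T = 18 is in {22, 20, 18, 17} — satisfied.
7) S + U = 3 + 20 = 23; 23 < 24, bound 24 not met — violated.
8) |18 − 19| = 1 — satisfied.
9) |20 − 3| = 17 — satisfied.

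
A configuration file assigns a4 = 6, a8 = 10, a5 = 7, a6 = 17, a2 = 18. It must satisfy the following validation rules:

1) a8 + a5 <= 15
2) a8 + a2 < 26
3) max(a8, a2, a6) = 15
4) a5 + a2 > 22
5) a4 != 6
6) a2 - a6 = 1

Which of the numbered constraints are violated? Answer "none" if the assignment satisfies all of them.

The assignment fails constraints 1, 2, 3, and 5.

1) a8 + a5 = 10 + 7 = 17; 17 > 15, bound 15 not met — fails.
2) a8 + a2 = 10 + 18 = 28; 28 ≥ 26, bound 26 not met — fails.
3) max(10, 18, 17) = 18, not 15 — fails.
4) a5 + a2 = 7 + 18 = 25; 25 > 22 — holds.
5) a4 = 6, but 6 is required to differ — fails.
6) a2 - a6 = 18 - 17 = 1 — holds.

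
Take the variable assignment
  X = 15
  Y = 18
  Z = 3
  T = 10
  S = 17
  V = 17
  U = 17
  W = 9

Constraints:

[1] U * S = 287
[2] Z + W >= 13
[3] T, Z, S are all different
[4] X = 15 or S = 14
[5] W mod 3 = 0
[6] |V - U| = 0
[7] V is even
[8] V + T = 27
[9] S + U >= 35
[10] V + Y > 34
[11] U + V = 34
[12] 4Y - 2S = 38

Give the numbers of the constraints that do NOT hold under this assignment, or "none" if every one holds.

No — constraints 1, 2, 7, and 9 are not satisfied.

[1] U * S = 17 * 17 = 289, not 287  false
[2] Z + W = 3 + 9 = 12; 12 < 13, bound 13 not met  false
[3] values 10, 3, 17 are pairwise distinct  true
[4] X = 15 = 15 (first disjunct)  true
[5] 9 mod 3 = 0  true
[6] |17 - 17| = 0  true
[7] V = 17 is odd  false
[8] V + T = 17 + 10 = 27  true
[9] S + U = 17 + 17 = 34; 34 < 35, bound 35 not met  false
[10] V + Y = 17 + 18 = 35; 35 > 34  true
[11] U + V = 17 + 17 = 34  true
[12] 4Y - 2S = 4(18) - 2(17) = 38  true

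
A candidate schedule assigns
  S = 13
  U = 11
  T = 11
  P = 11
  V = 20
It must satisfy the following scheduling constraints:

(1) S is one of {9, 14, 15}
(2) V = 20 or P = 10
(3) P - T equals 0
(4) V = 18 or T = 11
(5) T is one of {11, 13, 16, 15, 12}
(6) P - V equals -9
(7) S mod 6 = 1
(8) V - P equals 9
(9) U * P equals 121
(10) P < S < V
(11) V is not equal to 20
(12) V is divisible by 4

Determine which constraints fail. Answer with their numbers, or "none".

Constraints 1 and 11 do not hold.

(1) S = 13 is not in {9, 14, 15} — violated.
(2) V = 20 = 20 (first disjunct) — satisfied.
(3) P - T = 11 - 11 = 0 — satisfied.
(4) V = 20 ≠ 18, but T = 11 = 11 (second disjunct) — satisfied.
(5) T = 11 is in {11, 13, 16, 15, 12} — satisfied.
(6) P - V = 11 - 20 = -9 — satisfied.
(7) 13 mod 6 = 1 — satisfied.
(8) V - P = 20 - 11 = 9 — satisfied.
(9) U * P = 11 * 11 = 121 — satisfied.
(10) values 11 < 13 < 20 — satisfied.
(11) V = 20, but 20 is required to differ — violated.
(12) 20 / 4 = 5, so 4 divides 20 — satisfied.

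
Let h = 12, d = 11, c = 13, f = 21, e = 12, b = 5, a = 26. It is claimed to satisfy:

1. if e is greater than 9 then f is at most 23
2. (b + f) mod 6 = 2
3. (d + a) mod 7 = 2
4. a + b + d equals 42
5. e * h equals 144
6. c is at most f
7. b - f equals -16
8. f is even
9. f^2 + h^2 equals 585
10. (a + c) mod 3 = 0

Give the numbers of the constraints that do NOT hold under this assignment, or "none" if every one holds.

Constraint 8 does not hold.

1. e = 12 > 9, so we need f ≤ 23; f = 21 ≤ 23  true
2. b + f = 26; 26 mod 6 = 2  true
3. d + a = 37; 37 mod 7 = 2  true
4. a + b + d = 26 + 5 + 11 = 42  true
5. e * h = 12 * 12 = 144  true
6. c = 13, f = 21; 13 ≤ 21  true
7. b - f = 5 - 21 = -16  true
8. f = 21 is odd  false
9. f^2 + h^2 = 21^2 + 12^2 = 441 + 144 = 585  true
10. a + c = 39; 39 mod 3 = 0  true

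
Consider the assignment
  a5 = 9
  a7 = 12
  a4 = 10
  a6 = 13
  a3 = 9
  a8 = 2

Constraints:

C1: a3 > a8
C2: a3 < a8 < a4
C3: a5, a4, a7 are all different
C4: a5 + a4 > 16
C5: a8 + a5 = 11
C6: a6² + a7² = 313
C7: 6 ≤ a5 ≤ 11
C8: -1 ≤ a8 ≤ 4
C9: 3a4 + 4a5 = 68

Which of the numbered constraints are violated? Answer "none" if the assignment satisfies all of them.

C1: a3 = 9, a8 = 2; 9 > 2 — holds.
C2: values 9, 2, 10; a3 = 9 is not < a8 = 2 — does not hold.
C3: values 9, 10, 12 are pairwise distinct — holds.
C4: a5 + a4 = 9 + 10 = 19; 19 > 16 — holds.
C5: a8 + a5 = 2 + 9 = 11 — holds.
C6: a6² + a7² = 13² + 12² = 169 + 144 = 313 — holds.
C7: a5 = 9 lies in [6, 11] — holds.
C8: a8 = 2 lies in [-1, 4] — holds.
C9: 3a4 + 4a5 = 3(10) + 4(9) = 66, not 68 — does not hold.

Constraints 2 and 9 are violated.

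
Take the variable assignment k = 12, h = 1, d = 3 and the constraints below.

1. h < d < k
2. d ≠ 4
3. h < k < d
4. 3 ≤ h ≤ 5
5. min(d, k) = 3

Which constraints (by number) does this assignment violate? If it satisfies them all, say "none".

Constraints 3 and 4 do not hold.

1. values 1 < 3 < 12  holds
2. d = 3, and 3 ≠ 4  holds
3. values 1, 12, 3; k = 12 is not < d = 3  fails
4. h = 1 is outside [3, 5]  fails
5. min(3, 12) = 3  holds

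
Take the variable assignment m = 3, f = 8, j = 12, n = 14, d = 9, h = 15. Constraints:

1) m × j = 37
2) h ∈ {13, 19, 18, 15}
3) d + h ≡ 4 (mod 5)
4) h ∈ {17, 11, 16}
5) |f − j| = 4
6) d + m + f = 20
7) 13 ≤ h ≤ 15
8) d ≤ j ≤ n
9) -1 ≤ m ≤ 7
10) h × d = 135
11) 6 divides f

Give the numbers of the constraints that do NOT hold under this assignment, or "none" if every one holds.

The assignment fails constraints 1, 4, and 11.

1) m × j = 3 × 12 = 36, not 37 — violated.
2) h = 15 is in {13, 19, 18, 15} — satisfied.
3) d + h = 24; 24 mod 5 = 4 — satisfied.
4) h = 15 is not in {17, 11, 16} — violated.
5) |8 − 12| = 4 — satisfied.
6) d + m + f = 9 + 3 + 8 = 20 — satisfied.
7) h = 15 lies in [13, 15] — satisfied.
8) values 9 ≤ 12 ≤ 14 — satisfied.
9) m = 3 lies in [-1, 7] — satisfied.
10) h × d = 15 × 9 = 135 — satisfied.
11) 8 = 6×1 + 2, so 6 does not divide 8 — violated.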